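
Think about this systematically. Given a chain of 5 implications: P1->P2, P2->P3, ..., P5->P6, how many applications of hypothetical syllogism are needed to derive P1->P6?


With 5 implications in a chain connecting 6 propositions:
P1->P2, P2->P3, ..., P5->P6
Steps needed = (number of implications) - 1 = 5 - 1 = 4

4


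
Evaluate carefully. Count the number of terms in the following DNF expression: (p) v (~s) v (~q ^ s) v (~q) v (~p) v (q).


A DNF formula is a disjunction of terms (conjunctions).
Terms are separated by v.
Counting the disjuncts: 6 terms.

6


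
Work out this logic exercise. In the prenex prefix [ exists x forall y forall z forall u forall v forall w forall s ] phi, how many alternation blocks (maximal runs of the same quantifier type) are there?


Quantifier-type sequence: E A A A A A A  (A=forall, E=exists)
Group into maximal same-type runs:
  Ex1 | Ax6
Number of blocks = 2

2


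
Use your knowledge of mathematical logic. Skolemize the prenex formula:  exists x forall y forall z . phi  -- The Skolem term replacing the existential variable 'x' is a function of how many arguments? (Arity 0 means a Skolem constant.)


Quantifier prefix: exists x forall y forall z
'x' is existentially quantified at position 1.
No universal quantifiers precede it.
Skolem function arity = 0 (a Skolem constant)

0


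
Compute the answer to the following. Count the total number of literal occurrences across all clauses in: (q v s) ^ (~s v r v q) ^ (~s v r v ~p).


Counting literals in each clause:
Clause 1: 2 literal(s)
Clause 2: 3 literal(s)
Clause 3: 3 literal(s)
Total = 8

8


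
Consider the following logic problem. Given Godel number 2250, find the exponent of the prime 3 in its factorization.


Factorize 2250 by dividing by 3 repeatedly.
Division steps: 3 divides 2250 exactly 2 time(s).
Exponent of 3 = 2

2


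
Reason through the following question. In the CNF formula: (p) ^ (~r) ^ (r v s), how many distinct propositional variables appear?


Identify each variable that appears in the formula.
Variables found: p, r, s
Count = 3

3


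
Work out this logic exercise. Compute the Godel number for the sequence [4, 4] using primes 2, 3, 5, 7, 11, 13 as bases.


Encode each element as an exponent of the corresponding prime:
  2^4 = 16
  3^4 = 81
Product = 16 * 81 = 1296

1296


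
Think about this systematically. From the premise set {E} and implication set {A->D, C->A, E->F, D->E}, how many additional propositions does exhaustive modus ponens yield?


Initial facts: {E}
Apply modus ponens to closure:
  E and E->F  =>  F
Final known: {E, F}
New propositions: {F}
Count = 1

1


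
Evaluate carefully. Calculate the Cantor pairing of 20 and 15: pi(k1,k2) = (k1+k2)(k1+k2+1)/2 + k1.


k1 + k2 = 35
(k1+k2)(k1+k2+1)/2 = 35 * 36 / 2 = 630
pi = 630 + 20 = 650

650


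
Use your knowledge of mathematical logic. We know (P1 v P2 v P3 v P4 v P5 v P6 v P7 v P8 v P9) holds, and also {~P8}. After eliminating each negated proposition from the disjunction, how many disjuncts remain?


Original disjuncts (9): P1, P2, P3, P4, P5, P6, P7, P8, P9
Negated (eliminate): ~P8
Remaining disjuncts: P1, P2, P3, P4, P5, P6, P7, P9
Count = 9 - 1 = 8

8


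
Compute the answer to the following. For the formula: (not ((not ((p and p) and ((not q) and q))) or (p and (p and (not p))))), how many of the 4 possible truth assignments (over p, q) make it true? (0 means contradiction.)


Check all 4 assignments:
p=0, q=0: 0
p=0, q=1: 0
p=1, q=0: 0
p=1, q=1: 0
Count of True = 0

0


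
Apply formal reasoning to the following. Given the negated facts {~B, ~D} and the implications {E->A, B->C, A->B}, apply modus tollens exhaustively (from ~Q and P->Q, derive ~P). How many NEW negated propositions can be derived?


Initial negated facts: {~B, ~D}
Apply modus tollens to closure:
  ~B and A->B  =>  ~A
  ~A and E->A  =>  ~E
Final negated: {~A, ~B, ~D, ~E}
New negations: {~A, ~E}
Count = 2

2


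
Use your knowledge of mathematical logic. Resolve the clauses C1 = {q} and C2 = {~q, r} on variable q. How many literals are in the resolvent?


Remove q from C1 and ~q from C2.
C1 remainder: {}
C2 remainder: {r}
Union (resolvent): {r}
Resolvent has 1 literal(s).

1


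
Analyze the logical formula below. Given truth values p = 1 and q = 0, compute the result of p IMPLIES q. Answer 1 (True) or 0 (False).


p = 1, q = 0
Operation: p IMPLIES q
Evaluate: 1 IMPLIES 0 = 0

0


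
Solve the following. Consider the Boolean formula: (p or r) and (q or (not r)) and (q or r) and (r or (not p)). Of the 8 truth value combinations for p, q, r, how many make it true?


Evaluate all 8 assignments for p, q, r:
p=0, q=0, r=0: 0
p=0, q=0, r=1: 0
p=0, q=1, r=0: 0
p=0, q=1, r=1: 1
p=1, q=0, r=0: 0
p=1, q=0, r=1: 0
p=1, q=1, r=0: 0
p=1, q=1, r=1: 1
Satisfying count = 2

2


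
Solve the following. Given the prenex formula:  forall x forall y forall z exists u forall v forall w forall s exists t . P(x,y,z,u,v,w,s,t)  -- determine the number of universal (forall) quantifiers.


Quantifier prefix: forall x forall y forall z exists u forall v forall w forall s exists t
Mark each quantifier type:
  U U U E U U U E
Universal count = 6, Existential count = 2
Asked for universal (forall) quantifiers: 6

6


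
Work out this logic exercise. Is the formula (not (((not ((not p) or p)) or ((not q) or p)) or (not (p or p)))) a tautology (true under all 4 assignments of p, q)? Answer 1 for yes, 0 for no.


Check all 4 assignments:
p=0, q=0: 0
p=0, q=1: 0
p=1, q=0: 0
p=1, q=1: 0
Satisfying count = 0/4.
Tautology iff count = 4: no.

0


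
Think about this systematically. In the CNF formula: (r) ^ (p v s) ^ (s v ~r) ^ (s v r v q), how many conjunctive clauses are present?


A CNF formula is a conjunction of clauses.
Clauses are separated by ^.
Counting the conjuncts: 4 clauses.

4


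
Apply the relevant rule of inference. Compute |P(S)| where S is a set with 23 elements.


The power set of a set with n elements has 2^n elements.
|P(S)| = 2^23 = 8388608

8388608


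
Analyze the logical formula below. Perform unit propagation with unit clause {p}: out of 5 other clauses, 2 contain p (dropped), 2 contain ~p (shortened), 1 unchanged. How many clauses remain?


Satisfied (removed): 2
Shortened (remain): 2
Unchanged (remain): 1
Remaining = 2 + 1 = 3

3


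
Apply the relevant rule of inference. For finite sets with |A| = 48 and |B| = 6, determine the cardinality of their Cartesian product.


The Cartesian product A x B contains all ordered pairs (a, b).
|A x B| = |A| * |B| = 48 * 6 = 288

288


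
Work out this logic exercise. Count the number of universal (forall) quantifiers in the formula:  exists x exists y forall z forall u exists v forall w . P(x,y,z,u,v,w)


Quantifier prefix: exists x exists y forall z forall u exists v forall w
Mark each quantifier type:
  E E U U E U
Universal count = 3, Existential count = 3
Asked for universal (forall) quantifiers: 3

3


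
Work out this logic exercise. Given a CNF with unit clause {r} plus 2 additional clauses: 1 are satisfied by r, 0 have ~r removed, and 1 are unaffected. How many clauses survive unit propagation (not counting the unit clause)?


Satisfied (removed): 1
Shortened (remain): 0
Unchanged (remain): 1
Remaining = 0 + 1 = 1

1


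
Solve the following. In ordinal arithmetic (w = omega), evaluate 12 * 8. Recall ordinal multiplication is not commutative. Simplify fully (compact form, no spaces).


Compute 12 * 8.
Ordinal * is associative and left-distributive over +, but NOT commutative; for finite n>1, n*w = w but w*n stays w*n.
Both finite; ordinal * agrees with natural *: 12 * 8 = 96.
Result = 96

96


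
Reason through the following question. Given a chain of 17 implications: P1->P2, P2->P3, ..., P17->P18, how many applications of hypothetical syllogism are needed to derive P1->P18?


With 17 implications in a chain connecting 18 propositions:
P1->P2, P2->P3, ..., P17->P18
Steps needed = (number of implications) - 1 = 17 - 1 = 16

16


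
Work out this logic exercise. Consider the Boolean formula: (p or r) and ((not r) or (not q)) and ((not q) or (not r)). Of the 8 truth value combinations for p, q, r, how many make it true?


Evaluate all 8 assignments for p, q, r:
p=0, q=0, r=0: 0
p=0, q=0, r=1: 1
p=0, q=1, r=0: 0
p=0, q=1, r=1: 0
p=1, q=0, r=0: 1
p=1, q=0, r=1: 1
p=1, q=1, r=0: 1
p=1, q=1, r=1: 0
Satisfying count = 4

4


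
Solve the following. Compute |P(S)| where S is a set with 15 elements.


The power set of a set with n elements has 2^n elements.
|P(S)| = 2^15 = 32768

32768


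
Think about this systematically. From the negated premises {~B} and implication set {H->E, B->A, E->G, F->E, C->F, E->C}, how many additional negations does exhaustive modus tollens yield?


Initial negated facts: {~B}
Apply modus tollens to closure:
  (no implication fires)
Final negated: {~B}
New negations: {(none)}
Count = 0

0


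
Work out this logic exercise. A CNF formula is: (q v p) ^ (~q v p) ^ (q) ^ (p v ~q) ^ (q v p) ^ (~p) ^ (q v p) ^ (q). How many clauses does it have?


A CNF formula is a conjunction of clauses.
Clauses are separated by ^.
Counting the conjuncts: 8 clauses.

8


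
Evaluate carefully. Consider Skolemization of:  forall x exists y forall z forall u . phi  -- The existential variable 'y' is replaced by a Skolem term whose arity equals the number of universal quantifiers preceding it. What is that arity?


Quantifier prefix: forall x exists y forall z forall u
'y' is existentially quantified at position 2.
Universal variables preceding it: x
Skolem function arity = 1

1


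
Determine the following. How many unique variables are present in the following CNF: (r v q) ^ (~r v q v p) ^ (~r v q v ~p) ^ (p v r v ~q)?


Identify each variable that appears in the formula.
Variables found: p, q, r
Count = 3

3


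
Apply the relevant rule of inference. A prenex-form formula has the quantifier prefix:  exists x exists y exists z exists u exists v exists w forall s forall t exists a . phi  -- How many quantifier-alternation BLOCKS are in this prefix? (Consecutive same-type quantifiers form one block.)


Quantifier-type sequence: E E E E E E A A E  (A=forall, E=exists)
Group into maximal same-type runs:
  Ex6 | Ax2 | Ex1
Number of blocks = 3

3


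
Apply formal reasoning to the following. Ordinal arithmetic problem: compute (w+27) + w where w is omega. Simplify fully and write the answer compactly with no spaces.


Compute (w+27) + w.
Ordinal + is associative but NOT commutative; for finite n>0, n + w = w but w + n stays w+n.
(w+27) + w = w + (27+w) = w + w = w*2 (the finite tail 27 is absorbed by the right w).
Result = w*2

w*2


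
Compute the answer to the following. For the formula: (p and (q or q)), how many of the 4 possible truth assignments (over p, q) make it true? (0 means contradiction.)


Check all 4 assignments:
p=0, q=0: 0
p=0, q=1: 0
p=1, q=0: 0
p=1, q=1: 1
Count of True = 1

1


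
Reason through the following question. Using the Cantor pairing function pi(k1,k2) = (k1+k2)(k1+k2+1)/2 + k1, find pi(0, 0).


k1 + k2 = 0
(k1+k2)(k1+k2+1)/2 = 0 * 1 / 2 = 0
pi = 0 + 0 = 0

0


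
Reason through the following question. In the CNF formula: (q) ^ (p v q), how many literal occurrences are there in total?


Counting literals in each clause:
Clause 1: 1 literal(s)
Clause 2: 2 literal(s)
Total = 3

3


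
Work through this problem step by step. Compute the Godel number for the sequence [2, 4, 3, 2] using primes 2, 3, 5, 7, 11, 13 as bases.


Encode each element as an exponent of the corresponding prime:
  2^2 = 4
  3^4 = 81
  5^3 = 125
  7^2 = 49
Product = 4 * 81 * 125 * 49 = 1984500

1984500


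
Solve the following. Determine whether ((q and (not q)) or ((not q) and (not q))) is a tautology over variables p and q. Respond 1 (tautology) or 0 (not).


Check all 4 assignments:
p=0, q=0: 1
p=0, q=1: 0
p=1, q=0: 1
p=1, q=1: 0
Satisfying count = 2/4.
Tautology iff count = 4: no.

0


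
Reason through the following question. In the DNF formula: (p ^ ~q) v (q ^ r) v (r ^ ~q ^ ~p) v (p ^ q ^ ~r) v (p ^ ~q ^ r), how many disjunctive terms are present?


A DNF formula is a disjunction of terms (conjunctions).
Terms are separated by v.
Counting the disjuncts: 5 terms.

5


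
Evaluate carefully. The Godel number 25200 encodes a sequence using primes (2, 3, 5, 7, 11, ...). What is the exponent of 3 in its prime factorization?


Factorize 25200 by dividing by 3 repeatedly.
Division steps: 3 divides 25200 exactly 2 time(s).
Exponent of 3 = 2

2


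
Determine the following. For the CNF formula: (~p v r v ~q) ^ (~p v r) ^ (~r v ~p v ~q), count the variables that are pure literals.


Check each variable for pure literal status:
p: pure negative
q: pure negative
r: mixed (not pure)
Pure literal count = 2

2


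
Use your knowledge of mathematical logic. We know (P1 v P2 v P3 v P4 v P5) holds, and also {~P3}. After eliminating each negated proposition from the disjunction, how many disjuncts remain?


Original disjuncts (5): P1, P2, P3, P4, P5
Negated (eliminate): ~P3
Remaining disjuncts: P1, P2, P4, P5
Count = 5 - 1 = 4

4


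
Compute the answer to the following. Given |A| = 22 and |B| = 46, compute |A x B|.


The Cartesian product A x B contains all ordered pairs (a, b).
|A x B| = |A| * |B| = 22 * 46 = 1012

1012


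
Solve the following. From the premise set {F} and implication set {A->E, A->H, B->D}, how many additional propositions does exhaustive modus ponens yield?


Initial facts: {F}
Apply modus ponens to closure:
  (no implication fires)
Final known: {F}
New propositions: {(none)}
Count = 0

0


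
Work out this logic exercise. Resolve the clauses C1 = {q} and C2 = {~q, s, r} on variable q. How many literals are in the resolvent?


Remove q from C1 and ~q from C2.
C1 remainder: {}
C2 remainder: {s, r}
Union (resolvent): {r, s}
Resolvent has 2 literal(s).

2


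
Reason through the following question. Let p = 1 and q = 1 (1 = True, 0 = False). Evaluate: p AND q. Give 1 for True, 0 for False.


p = 1, q = 1
Operation: p AND q
Evaluate: 1 AND 1 = 1

1


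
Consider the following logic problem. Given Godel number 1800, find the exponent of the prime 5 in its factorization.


Factorize 1800 by dividing by 5 repeatedly.
Division steps: 5 divides 1800 exactly 2 time(s).
Exponent of 5 = 2

2


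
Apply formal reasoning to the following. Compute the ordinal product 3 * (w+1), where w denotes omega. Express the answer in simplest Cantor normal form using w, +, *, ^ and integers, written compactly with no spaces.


Compute 3 * (w+1).
Ordinal * is associative and left-distributive over +, but NOT commutative; for finite n>1, n*w = w but w*n stays w*n.
By left-distributivity: 3 * (w+1) = 3*w + 3*1 = w + 3 = w+3.
Result = w+3

w+3


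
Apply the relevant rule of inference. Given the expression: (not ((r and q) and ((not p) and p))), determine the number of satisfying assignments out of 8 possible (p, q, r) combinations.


Check all 8 assignments:
p=0, q=0, r=0: 1
p=0, q=0, r=1: 1
p=0, q=1, r=0: 1
p=0, q=1, r=1: 1
p=1, q=0, r=0: 1
p=1, q=0, r=1: 1
p=1, q=1, r=0: 1
p=1, q=1, r=1: 1
Count of True = 8

8


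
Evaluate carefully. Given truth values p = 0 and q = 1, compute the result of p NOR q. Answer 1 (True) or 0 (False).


p = 0, q = 1
Operation: p NOR q
Evaluate: 0 NOR 1 = 0

0


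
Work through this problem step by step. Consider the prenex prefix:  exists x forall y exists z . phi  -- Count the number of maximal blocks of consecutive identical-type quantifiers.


Quantifier-type sequence: E A E  (A=forall, E=exists)
Group into maximal same-type runs:
  Ex1 | Ax1 | Ex1
Number of blocks = 3

3


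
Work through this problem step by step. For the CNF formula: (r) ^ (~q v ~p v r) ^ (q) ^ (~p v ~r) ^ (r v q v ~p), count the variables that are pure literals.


Check each variable for pure literal status:
p: pure negative
q: mixed (not pure)
r: mixed (not pure)
Pure literal count = 1

1


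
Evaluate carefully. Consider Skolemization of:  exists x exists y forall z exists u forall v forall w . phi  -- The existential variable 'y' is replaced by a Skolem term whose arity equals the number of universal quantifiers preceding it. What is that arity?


Quantifier prefix: exists x exists y forall z exists u forall v forall w
'y' is existentially quantified at position 2.
No universal quantifiers precede it.
Skolem function arity = 0 (a Skolem constant)

0


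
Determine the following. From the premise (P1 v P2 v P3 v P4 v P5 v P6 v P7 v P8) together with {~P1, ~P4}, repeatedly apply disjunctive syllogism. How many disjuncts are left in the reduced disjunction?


Original disjuncts (8): P1, P2, P3, P4, P5, P6, P7, P8
Negated (eliminate): ~P1, ~P4
Remaining disjuncts: P2, P3, P5, P6, P7, P8
Count = 8 - 2 = 6

6


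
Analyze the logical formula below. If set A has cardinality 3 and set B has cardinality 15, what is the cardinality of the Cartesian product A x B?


The Cartesian product A x B contains all ordered pairs (a, b).
|A x B| = |A| * |B| = 3 * 15 = 45

45


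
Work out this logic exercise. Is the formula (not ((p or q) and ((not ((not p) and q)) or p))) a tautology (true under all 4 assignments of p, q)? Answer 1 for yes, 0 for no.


Check all 4 assignments:
p=0, q=0: 1
p=0, q=1: 1
p=1, q=0: 0
p=1, q=1: 0
Satisfying count = 2/4.
Tautology iff count = 4: no.

0


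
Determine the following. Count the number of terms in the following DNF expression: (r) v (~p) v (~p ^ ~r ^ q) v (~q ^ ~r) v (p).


A DNF formula is a disjunction of terms (conjunctions).
Terms are separated by v.
Counting the disjuncts: 5 terms.

5


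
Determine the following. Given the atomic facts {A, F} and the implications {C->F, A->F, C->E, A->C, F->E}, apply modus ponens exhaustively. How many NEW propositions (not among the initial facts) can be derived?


Initial facts: {A, F}
Apply modus ponens to closure:
  A and A->C  =>  C
  F and F->E  =>  E
Final known: {A, C, E, F}
New propositions: {C, E}
Count = 2

2


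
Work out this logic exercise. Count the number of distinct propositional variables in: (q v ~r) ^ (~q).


Identify each variable that appears in the formula.
Variables found: q, r
Count = 2

2


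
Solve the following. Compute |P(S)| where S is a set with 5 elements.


The power set of a set with n elements has 2^n elements.
|P(S)| = 2^5 = 32

32


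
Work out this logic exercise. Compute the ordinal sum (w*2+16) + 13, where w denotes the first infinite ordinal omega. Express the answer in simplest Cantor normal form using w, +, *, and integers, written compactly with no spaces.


Compute (w*2+16) + 13.
Ordinal + is associative but NOT commutative; for finite n>0, n + w = w but w + n stays w+n.
By associativity: (w*2+16) + 13 = w*2 + (16+13) = w*2+29.
Result = w*2+29

w*2+29


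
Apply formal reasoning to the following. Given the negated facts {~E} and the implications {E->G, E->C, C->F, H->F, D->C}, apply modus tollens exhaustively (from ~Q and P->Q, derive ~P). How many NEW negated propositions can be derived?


Initial negated facts: {~E}
Apply modus tollens to closure:
  (no implication fires)
Final negated: {~E}
New negations: {(none)}
Count = 0

0


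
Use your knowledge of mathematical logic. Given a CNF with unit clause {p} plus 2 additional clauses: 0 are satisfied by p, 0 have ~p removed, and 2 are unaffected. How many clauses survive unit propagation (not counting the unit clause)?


Satisfied (removed): 0
Shortened (remain): 0
Unchanged (remain): 2
Remaining = 0 + 2 = 2

2


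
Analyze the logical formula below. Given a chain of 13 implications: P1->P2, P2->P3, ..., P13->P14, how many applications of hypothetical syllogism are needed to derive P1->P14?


With 13 implications in a chain connecting 14 propositions:
P1->P2, P2->P3, ..., P13->P14
Steps needed = (number of implications) - 1 = 13 - 1 = 12

12


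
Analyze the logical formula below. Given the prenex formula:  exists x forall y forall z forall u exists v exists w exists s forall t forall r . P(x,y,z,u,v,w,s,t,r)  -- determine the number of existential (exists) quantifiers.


Quantifier prefix: exists x forall y forall z forall u exists v exists w exists s forall t forall r
Mark each quantifier type:
  E U U U E E E U U
Universal count = 5, Existential count = 4
Asked for existential (exists) quantifiers: 4

4


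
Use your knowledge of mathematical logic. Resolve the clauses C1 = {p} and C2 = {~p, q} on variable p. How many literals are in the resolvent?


Remove p from C1 and ~p from C2.
C1 remainder: {}
C2 remainder: {q}
Union (resolvent): {q}
Resolvent has 1 literal(s).

1


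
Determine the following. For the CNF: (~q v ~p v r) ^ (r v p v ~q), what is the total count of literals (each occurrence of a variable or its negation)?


Counting literals in each clause:
Clause 1: 3 literal(s)
Clause 2: 3 literal(s)
Total = 6

6


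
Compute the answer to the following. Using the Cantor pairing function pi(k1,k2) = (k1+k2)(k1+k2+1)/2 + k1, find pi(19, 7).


k1 + k2 = 26
(k1+k2)(k1+k2+1)/2 = 26 * 27 / 2 = 351
pi = 351 + 19 = 370

370


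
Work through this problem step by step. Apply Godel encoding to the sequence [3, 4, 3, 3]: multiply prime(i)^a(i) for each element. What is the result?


Encode each element as an exponent of the corresponding prime:
  2^3 = 8
  3^4 = 81
  5^3 = 125
  7^3 = 343
Product = 8 * 81 * 125 * 343 = 27783000

27783000


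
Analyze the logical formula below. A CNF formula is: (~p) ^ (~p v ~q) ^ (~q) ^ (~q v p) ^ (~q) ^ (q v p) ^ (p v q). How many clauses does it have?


A CNF formula is a conjunction of clauses.
Clauses are separated by ^.
Counting the conjuncts: 7 clauses.

7


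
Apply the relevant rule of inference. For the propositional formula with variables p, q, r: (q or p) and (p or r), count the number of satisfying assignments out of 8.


Evaluate all 8 assignments for p, q, r:
p=0, q=0, r=0: 0
p=0, q=0, r=1: 0
p=0, q=1, r=0: 0
p=0, q=1, r=1: 1
p=1, q=0, r=0: 1
p=1, q=0, r=1: 1
p=1, q=1, r=0: 1
p=1, q=1, r=1: 1
Satisfying count = 5

5


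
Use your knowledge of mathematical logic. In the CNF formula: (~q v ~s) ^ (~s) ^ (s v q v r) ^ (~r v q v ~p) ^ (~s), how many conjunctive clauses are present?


A CNF formula is a conjunction of clauses.
Clauses are separated by ^.
Counting the conjuncts: 5 clauses.

5


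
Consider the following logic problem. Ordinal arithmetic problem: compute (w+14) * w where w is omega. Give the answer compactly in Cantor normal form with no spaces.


Compute (w+14) * w.
Ordinal * is associative and left-distributive over +, but NOT commutative; for finite n>1, n*w = w but w*n stays w*n.
(w+14) * w = sup{(w+14)*k : k<w} = sup{w*k+14} = w^2 (the +14 tail is absorbed in the limit).
Result = w^2

w^2


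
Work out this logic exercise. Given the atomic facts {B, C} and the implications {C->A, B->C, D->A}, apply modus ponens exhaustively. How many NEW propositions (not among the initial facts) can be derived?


Initial facts: {B, C}
Apply modus ponens to closure:
  C and C->A  =>  A
Final known: {A, B, C}
New propositions: {A}
Count = 1

1


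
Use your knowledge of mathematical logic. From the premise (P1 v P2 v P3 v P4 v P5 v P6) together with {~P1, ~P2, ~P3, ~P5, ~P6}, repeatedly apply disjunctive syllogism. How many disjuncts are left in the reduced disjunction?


Original disjuncts (6): P1, P2, P3, P4, P5, P6
Negated (eliminate): ~P1, ~P2, ~P3, ~P5, ~P6
Remaining disjuncts: P4
Count = 6 - 5 = 1

1


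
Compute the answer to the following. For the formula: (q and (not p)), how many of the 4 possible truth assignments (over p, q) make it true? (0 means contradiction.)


Check all 4 assignments:
p=0, q=0: 0
p=0, q=1: 1
p=1, q=0: 0
p=1, q=1: 0
Count of True = 1

1


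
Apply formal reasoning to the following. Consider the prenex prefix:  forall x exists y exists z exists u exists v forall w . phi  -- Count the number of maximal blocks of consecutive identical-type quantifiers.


Quantifier-type sequence: A E E E E A  (A=forall, E=exists)
Group into maximal same-type runs:
  Ax1 | Ex4 | Ax1
Number of blocks = 3

3


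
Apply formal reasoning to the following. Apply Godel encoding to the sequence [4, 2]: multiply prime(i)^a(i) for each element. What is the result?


Encode each element as an exponent of the corresponding prime:
  2^4 = 16
  3^2 = 9
Product = 16 * 9 = 144

144


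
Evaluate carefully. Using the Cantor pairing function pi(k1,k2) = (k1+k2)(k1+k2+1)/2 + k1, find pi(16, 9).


k1 + k2 = 25
(k1+k2)(k1+k2+1)/2 = 25 * 26 / 2 = 325
pi = 325 + 16 = 341

341


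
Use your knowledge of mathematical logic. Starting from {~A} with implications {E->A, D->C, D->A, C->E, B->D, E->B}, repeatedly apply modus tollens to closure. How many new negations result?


Initial negated facts: {~A}
Apply modus tollens to closure:
  ~A and E->A  =>  ~E
  ~A and D->A  =>  ~D
  ~E and C->E  =>  ~C
  ~D and B->D  =>  ~B
Final negated: {~A, ~B, ~C, ~D, ~E}
New negations: {~B, ~C, ~D, ~E}
Count = 4

4


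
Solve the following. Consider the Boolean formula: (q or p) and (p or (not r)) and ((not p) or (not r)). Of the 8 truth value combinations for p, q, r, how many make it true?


Evaluate all 8 assignments for p, q, r:
p=0, q=0, r=0: 0
p=0, q=0, r=1: 0
p=0, q=1, r=0: 1
p=0, q=1, r=1: 0
p=1, q=0, r=0: 1
p=1, q=0, r=1: 0
p=1, q=1, r=0: 1
p=1, q=1, r=1: 0
Satisfying count = 3

3


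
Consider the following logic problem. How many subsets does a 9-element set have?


The power set of a set with n elements has 2^n elements.
|P(S)| = 2^9 = 512

512


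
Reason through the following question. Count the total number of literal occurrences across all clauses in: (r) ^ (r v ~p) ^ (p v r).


Counting literals in each clause:
Clause 1: 1 literal(s)
Clause 2: 2 literal(s)
Clause 3: 2 literal(s)
Total = 5

5


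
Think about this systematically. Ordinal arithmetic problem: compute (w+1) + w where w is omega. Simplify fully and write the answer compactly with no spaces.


Compute (w+1) + w.
Ordinal + is associative but NOT commutative; for finite n>0, n + w = w but w + n stays w+n.
(w+1) + w = w + (1+w) = w + w = w*2 (the finite tail 1 is absorbed by the right w).
Result = w*2

w*2


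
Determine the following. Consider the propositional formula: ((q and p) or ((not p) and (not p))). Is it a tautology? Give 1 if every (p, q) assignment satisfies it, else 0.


Check all 4 assignments:
p=0, q=0: 1
p=0, q=1: 1
p=1, q=0: 0
p=1, q=1: 1
Satisfying count = 3/4.
Tautology iff count = 4: no.

0


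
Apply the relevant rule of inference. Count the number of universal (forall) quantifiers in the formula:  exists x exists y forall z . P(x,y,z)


Quantifier prefix: exists x exists y forall z
Mark each quantifier type:
  E E U
Universal count = 1, Existential count = 2
Asked for universal (forall) quantifiers: 1

1


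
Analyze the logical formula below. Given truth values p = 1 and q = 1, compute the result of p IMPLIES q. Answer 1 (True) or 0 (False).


p = 1, q = 1
Operation: p IMPLIES q
Evaluate: 1 IMPLIES 1 = 1

1


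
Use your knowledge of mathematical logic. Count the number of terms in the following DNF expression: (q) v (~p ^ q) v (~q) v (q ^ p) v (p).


A DNF formula is a disjunction of terms (conjunctions).
Terms are separated by v.
Counting the disjuncts: 5 terms.

5


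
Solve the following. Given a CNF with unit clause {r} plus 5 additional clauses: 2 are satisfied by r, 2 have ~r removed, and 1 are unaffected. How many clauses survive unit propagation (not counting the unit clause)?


Satisfied (removed): 2
Shortened (remain): 2
Unchanged (remain): 1
Remaining = 2 + 1 = 3

3


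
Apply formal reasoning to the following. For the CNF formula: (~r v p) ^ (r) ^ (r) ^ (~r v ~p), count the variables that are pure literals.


Check each variable for pure literal status:
p: mixed (not pure)
q: absent (not pure)
r: mixed (not pure)
Pure literal count = 0

0


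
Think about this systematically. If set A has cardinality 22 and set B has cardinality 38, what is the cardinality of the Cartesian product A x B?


The Cartesian product A x B contains all ordered pairs (a, b).
|A x B| = |A| * |B| = 22 * 38 = 836

836


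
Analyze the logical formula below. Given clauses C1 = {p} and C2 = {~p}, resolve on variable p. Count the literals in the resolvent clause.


Remove p from C1 and ~p from C2.
C1 remainder: {}
C2 remainder: {}
Union (resolvent): {} (empty clause)
Resolvent has 0 literal(s).

0


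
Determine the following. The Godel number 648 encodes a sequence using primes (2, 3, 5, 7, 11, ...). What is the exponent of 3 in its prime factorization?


Factorize 648 by dividing by 3 repeatedly.
Division steps: 3 divides 648 exactly 4 time(s).
Exponent of 3 = 4

4


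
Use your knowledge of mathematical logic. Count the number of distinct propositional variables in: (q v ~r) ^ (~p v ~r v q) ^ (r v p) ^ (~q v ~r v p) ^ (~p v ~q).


Identify each variable that appears in the formula.
Variables found: p, q, r
Count = 3

3


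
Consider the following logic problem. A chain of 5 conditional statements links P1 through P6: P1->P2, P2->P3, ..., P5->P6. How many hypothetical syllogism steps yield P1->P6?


With 5 implications in a chain connecting 6 propositions:
P1->P2, P2->P3, ..., P5->P6
Steps needed = (number of implications) - 1 = 5 - 1 = 4

4


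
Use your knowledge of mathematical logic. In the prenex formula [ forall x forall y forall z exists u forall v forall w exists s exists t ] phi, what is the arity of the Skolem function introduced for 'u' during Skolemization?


Quantifier prefix: forall x forall y forall z exists u forall v forall w exists s exists t
'u' is existentially quantified at position 4.
Universal variables preceding it: x, y, z
Skolem function arity = 3

3


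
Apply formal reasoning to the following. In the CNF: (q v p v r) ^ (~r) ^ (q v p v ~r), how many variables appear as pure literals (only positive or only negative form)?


Check each variable for pure literal status:
p: pure positive
q: pure positive
r: mixed (not pure)
Pure literal count = 2

2


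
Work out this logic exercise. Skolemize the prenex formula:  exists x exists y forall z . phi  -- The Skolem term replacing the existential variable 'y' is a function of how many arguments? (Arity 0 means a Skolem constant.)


Quantifier prefix: exists x exists y forall z
'y' is existentially quantified at position 2.
No universal quantifiers precede it.
Skolem function arity = 0 (a Skolem constant)

0


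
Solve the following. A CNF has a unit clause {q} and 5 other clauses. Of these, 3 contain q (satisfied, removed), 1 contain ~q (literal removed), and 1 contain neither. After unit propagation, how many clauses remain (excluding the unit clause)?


Satisfied (removed): 3
Shortened (remain): 1
Unchanged (remain): 1
Remaining = 1 + 1 = 2

2


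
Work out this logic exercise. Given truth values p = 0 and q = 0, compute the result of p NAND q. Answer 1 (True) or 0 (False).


p = 0, q = 0
Operation: p NAND q
Evaluate: 0 NAND 0 = 1

1


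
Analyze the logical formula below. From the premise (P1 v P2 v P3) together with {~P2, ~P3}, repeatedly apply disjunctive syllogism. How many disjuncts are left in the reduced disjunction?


Original disjuncts (3): P1, P2, P3
Negated (eliminate): ~P2, ~P3
Remaining disjuncts: P1
Count = 3 - 2 = 1

1


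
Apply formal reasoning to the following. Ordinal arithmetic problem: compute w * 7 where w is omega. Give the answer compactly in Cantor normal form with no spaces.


Compute w * 7.
Ordinal * is associative and left-distributive over +, but NOT commutative; for finite n>1, n*w = w but w*n stays w*n.
w * 7 means 7 copies of w concatenated: w*7.
Result = w*7

w*7


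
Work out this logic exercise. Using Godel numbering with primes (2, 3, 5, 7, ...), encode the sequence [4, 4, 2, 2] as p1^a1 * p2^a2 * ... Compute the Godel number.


Encode each element as an exponent of the corresponding prime:
  2^4 = 16
  3^4 = 81
  5^2 = 25
  7^2 = 49
Product = 16 * 81 * 25 * 49 = 1587600

1587600


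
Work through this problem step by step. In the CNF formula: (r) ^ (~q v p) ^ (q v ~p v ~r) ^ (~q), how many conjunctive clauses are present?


A CNF formula is a conjunction of clauses.
Clauses are separated by ^.
Counting the conjuncts: 4 clauses.

4


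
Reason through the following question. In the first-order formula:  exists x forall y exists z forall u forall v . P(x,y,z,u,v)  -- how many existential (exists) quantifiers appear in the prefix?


Quantifier prefix: exists x forall y exists z forall u forall v
Mark each quantifier type:
  E U E U U
Universal count = 3, Existential count = 2
Asked for existential (exists) quantifiers: 2

2


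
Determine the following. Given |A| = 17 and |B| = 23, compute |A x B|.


The Cartesian product A x B contains all ordered pairs (a, b).
|A x B| = |A| * |B| = 17 * 23 = 391

391


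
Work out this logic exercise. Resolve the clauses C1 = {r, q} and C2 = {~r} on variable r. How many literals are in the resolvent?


Remove r from C1 and ~r from C2.
C1 remainder: {q}
C2 remainder: {}
Union (resolvent): {q}
Resolvent has 1 literal(s).

1


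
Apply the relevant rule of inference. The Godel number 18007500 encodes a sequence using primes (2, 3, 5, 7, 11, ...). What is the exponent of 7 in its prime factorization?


Factorize 18007500 by dividing by 7 repeatedly.
Division steps: 7 divides 18007500 exactly 4 time(s).
Exponent of 7 = 4

4


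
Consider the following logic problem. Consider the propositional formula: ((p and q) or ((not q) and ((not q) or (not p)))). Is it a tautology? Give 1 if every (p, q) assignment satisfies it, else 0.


Check all 4 assignments:
p=0, q=0: 1
p=0, q=1: 0
p=1, q=0: 1
p=1, q=1: 1
Satisfying count = 3/4.
Tautology iff count = 4: no.

0


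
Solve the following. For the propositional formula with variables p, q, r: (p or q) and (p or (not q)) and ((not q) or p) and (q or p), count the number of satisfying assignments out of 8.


Evaluate all 8 assignments for p, q, r:
p=0, q=0, r=0: 0
p=0, q=0, r=1: 0
p=0, q=1, r=0: 0
p=0, q=1, r=1: 0
p=1, q=0, r=0: 1
p=1, q=0, r=1: 1
p=1, q=1, r=0: 1
p=1, q=1, r=1: 1
Satisfying count = 4

4


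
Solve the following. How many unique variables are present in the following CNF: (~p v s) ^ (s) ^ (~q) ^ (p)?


Identify each variable that appears in the formula.
Variables found: p, q, s
Count = 3

3


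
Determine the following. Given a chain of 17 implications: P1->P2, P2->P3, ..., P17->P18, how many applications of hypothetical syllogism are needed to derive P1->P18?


With 17 implications in a chain connecting 18 propositions:
P1->P2, P2->P3, ..., P17->P18
Steps needed = (number of implications) - 1 = 17 - 1 = 16

16


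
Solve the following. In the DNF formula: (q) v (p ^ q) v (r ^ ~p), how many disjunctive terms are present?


A DNF formula is a disjunction of terms (conjunctions).
Terms are separated by v.
Counting the disjuncts: 3 terms.

3


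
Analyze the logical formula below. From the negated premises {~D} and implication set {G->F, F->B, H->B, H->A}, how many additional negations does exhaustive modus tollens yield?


Initial negated facts: {~D}
Apply modus tollens to closure:
  (no implication fires)
Final negated: {~D}
New negations: {(none)}
Count = 0

0


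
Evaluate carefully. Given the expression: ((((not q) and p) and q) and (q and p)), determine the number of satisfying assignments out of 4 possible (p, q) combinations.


Check all 4 assignments:
p=0, q=0: 0
p=0, q=1: 0
p=1, q=0: 0
p=1, q=1: 0
Count of True = 0

0


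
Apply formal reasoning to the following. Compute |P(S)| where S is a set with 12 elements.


The power set of a set with n elements has 2^n elements.
|P(S)| = 2^12 = 4096

4096


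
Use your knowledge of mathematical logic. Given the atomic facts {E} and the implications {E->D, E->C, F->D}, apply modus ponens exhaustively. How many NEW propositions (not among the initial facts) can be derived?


Initial facts: {E}
Apply modus ponens to closure:
  E and E->D  =>  D
  E and E->C  =>  C
Final known: {C, D, E}
New propositions: {C, D}
Count = 2

2


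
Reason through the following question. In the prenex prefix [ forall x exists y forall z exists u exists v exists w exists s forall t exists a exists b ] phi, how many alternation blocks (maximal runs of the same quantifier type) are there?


Quantifier-type sequence: A E A E E E E A E E  (A=forall, E=exists)
Group into maximal same-type runs:
  Ax1 | Ex1 | Ax1 | Ex4 | Ax1 | Ex2
Number of blocks = 6

6


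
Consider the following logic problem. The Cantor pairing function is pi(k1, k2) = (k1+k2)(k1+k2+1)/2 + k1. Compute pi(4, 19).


k1 + k2 = 23
(k1+k2)(k1+k2+1)/2 = 23 * 24 / 2 = 276
pi = 276 + 4 = 280

280


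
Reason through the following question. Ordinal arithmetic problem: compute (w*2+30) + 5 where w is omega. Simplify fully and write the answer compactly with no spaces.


Compute (w*2+30) + 5.
Ordinal + is associative but NOT commutative; for finite n>0, n + w = w but w + n stays w+n.
By associativity: (w*2+30) + 5 = w*2 + (30+5) = w*2+35.
Result = w*2+35

w*2+35


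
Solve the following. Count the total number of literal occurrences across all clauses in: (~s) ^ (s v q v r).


Counting literals in each clause:
Clause 1: 1 literal(s)
Clause 2: 3 literal(s)
Total = 4

4


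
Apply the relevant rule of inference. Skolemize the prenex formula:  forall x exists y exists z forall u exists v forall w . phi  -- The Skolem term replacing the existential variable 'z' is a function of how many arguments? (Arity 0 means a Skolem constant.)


Quantifier prefix: forall x exists y exists z forall u exists v forall w
'z' is existentially quantified at position 3.
Universal variables preceding it: x
Skolem function arity = 1

1


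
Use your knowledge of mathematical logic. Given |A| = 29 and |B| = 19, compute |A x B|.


The Cartesian product A x B contains all ordered pairs (a, b).
|A x B| = |A| * |B| = 29 * 19 = 551

551


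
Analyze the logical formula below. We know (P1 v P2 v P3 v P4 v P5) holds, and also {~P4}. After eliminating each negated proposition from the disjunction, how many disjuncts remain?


Original disjuncts (5): P1, P2, P3, P4, P5
Negated (eliminate): ~P4
Remaining disjuncts: P1, P2, P3, P5
Count = 5 - 1 = 4

4


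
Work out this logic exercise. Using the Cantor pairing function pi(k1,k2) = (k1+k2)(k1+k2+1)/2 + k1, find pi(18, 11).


k1 + k2 = 29
(k1+k2)(k1+k2+1)/2 = 29 * 30 / 2 = 435
pi = 435 + 18 = 453

453


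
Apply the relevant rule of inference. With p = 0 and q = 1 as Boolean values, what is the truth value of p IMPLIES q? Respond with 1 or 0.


p = 0, q = 1
Operation: p IMPLIES q
Evaluate: 0 IMPLIES 1 = 1

1


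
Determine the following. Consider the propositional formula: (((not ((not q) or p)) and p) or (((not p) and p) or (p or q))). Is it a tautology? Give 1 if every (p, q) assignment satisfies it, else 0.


Check all 4 assignments:
p=0, q=0: 0
p=0, q=1: 1
p=1, q=0: 1
p=1, q=1: 1
Satisfying count = 3/4.
Tautology iff count = 4: no.

0


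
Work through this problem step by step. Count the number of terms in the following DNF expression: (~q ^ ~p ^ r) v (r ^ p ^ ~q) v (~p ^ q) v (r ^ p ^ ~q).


A DNF formula is a disjunction of terms (conjunctions).
Terms are separated by v.
Counting the disjuncts: 4 terms.

4


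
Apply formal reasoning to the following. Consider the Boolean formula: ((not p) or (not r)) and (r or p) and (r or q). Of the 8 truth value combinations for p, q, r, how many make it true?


Evaluate all 8 assignments for p, q, r:
p=0, q=0, r=0: 0
p=0, q=0, r=1: 1
p=0, q=1, r=0: 0
p=0, q=1, r=1: 1
p=1, q=0, r=0: 0
p=1, q=0, r=1: 0
p=1, q=1, r=0: 1
p=1, q=1, r=1: 0
Satisfying count = 3

3
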